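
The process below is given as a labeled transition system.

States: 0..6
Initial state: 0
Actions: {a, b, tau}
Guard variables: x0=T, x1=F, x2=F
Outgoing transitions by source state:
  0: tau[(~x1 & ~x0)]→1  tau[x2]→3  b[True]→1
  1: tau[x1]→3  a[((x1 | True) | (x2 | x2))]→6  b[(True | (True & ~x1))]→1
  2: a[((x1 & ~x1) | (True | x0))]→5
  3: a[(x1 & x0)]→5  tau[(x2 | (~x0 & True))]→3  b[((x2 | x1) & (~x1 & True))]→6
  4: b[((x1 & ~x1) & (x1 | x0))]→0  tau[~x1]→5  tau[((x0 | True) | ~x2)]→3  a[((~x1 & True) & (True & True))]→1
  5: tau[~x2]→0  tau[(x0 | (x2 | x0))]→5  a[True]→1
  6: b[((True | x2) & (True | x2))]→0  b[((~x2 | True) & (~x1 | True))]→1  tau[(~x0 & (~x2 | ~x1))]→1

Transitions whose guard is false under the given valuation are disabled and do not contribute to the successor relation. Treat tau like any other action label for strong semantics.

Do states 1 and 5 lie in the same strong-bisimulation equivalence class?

Bisimulation quotient by refinement:
  π0 = {{0,1,2,3,4,5,6}}
  π1 = {{0,6},{1},{2},{3},{4,5}}
  π2 = {{0},{1},{2},{3},{4},{5},{6}}
Fixed point at round 3; 7 class(es).
class of 1: {1}; class of 5: {5}

Answer: NOT BISIMILAR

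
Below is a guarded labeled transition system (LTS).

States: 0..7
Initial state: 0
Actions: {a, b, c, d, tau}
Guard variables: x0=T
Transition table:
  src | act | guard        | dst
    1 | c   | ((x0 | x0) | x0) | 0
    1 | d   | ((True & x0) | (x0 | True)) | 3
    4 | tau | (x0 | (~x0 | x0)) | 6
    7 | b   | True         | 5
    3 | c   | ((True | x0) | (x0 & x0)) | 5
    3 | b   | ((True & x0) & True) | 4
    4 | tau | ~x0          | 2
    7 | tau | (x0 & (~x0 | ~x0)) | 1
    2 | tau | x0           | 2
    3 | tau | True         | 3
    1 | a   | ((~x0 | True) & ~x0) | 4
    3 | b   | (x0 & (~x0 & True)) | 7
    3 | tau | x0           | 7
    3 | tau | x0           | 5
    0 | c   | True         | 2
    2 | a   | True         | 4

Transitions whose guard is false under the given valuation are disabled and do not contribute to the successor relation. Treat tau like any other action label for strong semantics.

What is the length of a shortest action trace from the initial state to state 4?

BFS to 4:
  depth 0: {0}
  depth 1: {2}
  depth 2: {4}
4 enters at depth 2; path c·a

Answer: 2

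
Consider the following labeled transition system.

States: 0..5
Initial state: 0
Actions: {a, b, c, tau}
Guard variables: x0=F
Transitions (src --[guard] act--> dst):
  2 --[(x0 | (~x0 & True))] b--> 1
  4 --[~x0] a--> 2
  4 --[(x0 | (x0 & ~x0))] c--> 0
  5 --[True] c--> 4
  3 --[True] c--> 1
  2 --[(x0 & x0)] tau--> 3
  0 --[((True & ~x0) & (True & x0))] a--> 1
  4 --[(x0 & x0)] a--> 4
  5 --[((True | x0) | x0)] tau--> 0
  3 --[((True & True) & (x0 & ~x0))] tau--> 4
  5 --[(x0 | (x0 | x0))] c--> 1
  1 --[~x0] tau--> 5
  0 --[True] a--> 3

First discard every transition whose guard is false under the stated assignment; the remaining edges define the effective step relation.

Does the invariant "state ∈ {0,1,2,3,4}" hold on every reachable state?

Safe = {0,1,2,3,4}
Reachable = {0,1,2,3,4,5}
  0: safe
  1: safe
  2: safe
  3: safe
  4: safe
  5: outside
reach 5 via a·c·tau — violates

Answer: INVARIANT VIOLATED at state 5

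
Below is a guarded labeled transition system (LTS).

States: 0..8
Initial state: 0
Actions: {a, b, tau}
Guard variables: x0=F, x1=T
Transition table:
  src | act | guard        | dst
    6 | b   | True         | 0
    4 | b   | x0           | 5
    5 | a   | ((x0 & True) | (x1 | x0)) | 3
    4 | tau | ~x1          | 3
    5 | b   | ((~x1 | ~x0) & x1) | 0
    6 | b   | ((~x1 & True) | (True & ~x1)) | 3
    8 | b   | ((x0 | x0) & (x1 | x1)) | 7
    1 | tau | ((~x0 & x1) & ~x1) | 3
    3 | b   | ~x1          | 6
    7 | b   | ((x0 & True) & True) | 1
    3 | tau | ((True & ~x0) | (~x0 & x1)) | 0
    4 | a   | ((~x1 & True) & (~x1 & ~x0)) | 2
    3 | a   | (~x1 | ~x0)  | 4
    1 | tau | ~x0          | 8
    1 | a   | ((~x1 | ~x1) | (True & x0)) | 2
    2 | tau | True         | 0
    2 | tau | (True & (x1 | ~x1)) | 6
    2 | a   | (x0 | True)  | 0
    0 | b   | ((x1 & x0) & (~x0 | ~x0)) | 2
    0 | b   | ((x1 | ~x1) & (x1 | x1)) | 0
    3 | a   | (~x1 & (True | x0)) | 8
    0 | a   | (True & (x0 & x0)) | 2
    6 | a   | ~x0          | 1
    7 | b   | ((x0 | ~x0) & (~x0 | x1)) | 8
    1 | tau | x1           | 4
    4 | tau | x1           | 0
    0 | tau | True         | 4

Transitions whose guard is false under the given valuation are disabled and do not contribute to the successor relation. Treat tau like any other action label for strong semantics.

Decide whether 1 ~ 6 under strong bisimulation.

Answer: NOT BISIMILAR

Trace:
Refine partition for ~:
  P[0] = {{0,1,2,3,4,5,6,7,8}}
  P[1] = {{0},{1,4},{2,3},{5,6},{7},{8}}
  P[2] = {{0},{1},{2},{3},{4},{5},{6},{7},{8}}
Fixed point at round 3; 9 class(es).
[1]={1}  [6]={6}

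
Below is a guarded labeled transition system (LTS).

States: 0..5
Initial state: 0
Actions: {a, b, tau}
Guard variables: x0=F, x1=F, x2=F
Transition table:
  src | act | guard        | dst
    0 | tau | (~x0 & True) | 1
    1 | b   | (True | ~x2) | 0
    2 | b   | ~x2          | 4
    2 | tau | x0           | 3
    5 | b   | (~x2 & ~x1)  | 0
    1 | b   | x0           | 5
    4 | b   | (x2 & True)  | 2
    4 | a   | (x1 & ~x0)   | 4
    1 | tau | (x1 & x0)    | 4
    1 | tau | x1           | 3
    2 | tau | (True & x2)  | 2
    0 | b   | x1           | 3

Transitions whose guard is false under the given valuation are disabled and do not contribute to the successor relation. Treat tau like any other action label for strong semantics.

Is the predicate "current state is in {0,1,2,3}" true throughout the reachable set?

Answer: INVARIANT HOLDS

Working:
Allowed set {0,1,2,3}
Reachable = {0,1}
  0: ✓
  1: ✓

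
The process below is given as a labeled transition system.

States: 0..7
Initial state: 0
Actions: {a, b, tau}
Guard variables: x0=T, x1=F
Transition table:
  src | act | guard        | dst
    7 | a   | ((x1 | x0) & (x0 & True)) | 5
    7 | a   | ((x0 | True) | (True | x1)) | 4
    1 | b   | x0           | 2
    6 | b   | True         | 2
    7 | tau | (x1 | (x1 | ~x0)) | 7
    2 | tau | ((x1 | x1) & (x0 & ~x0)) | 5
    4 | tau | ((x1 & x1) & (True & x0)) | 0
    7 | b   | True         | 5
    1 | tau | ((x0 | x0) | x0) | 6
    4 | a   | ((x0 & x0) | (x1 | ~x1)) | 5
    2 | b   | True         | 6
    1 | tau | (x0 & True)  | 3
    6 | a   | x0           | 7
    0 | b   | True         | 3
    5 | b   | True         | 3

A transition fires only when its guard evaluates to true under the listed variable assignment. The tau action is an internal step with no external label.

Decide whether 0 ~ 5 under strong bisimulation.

Answer: BISIMILAR

Analysis:
Compute ~ classes (split until stable):
  P[0] = {{0,1,2,3,4,5,6,7}}
  P[1] = {{0,2,5},{1},{3},{4},{6,7}}
  P[2] = {{0,5},{1},{2},{3},{4},{6},{7}}
Fixed point at round 3; 7 class(es).
class of 0: {0,5}; class of 5: {0,5}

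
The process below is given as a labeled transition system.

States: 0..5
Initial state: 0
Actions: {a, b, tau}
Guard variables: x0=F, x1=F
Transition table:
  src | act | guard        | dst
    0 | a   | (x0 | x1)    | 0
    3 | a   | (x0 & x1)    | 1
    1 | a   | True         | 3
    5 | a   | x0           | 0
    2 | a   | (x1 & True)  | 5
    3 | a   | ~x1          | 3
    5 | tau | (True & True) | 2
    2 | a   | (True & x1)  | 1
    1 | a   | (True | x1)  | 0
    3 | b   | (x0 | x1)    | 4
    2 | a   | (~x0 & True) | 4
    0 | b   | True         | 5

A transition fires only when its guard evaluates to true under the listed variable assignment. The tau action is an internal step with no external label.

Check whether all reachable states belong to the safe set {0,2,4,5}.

Answer: INVARIANT HOLDS

Working:
Safe = {0,2,4,5}
Reach set: {0,2,4,5}
  0: ✓
  2: ✓
  4: ✓
  5: ✓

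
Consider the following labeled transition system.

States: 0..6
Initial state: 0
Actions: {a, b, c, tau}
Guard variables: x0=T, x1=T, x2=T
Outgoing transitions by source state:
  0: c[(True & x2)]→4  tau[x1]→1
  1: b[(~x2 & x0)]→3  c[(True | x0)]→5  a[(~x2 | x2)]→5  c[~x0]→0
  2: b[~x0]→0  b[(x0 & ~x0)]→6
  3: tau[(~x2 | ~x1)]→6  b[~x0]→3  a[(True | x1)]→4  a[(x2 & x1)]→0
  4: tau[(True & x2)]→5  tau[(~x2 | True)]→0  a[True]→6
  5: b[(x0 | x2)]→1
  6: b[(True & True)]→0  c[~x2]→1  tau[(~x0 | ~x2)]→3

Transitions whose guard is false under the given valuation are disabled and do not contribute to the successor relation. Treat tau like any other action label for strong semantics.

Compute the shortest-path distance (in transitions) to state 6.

Answer: 2

Trace:
Layered search for 6:
  Layer 0: {0}
  Layer 1: {1,4}
  Layer 2: {5,6}
first hit 6 at d=2 via c·a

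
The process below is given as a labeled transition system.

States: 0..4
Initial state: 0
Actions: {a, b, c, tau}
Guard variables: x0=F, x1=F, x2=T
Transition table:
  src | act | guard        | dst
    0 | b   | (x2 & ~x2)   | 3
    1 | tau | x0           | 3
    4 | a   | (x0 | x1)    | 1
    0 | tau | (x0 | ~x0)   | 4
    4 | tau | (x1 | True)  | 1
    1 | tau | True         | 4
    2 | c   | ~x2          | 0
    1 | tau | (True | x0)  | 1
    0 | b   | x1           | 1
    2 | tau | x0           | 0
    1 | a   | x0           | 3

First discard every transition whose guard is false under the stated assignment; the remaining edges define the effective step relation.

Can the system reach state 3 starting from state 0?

After dropping false guards: 4 live edges.
depth 0: {0}
depth 1: {4}  cumulative {0,4}
depth 2: {1}  cumulative {0,1,4}
Reachable = {0,1,4}

Answer: UNREACHABLE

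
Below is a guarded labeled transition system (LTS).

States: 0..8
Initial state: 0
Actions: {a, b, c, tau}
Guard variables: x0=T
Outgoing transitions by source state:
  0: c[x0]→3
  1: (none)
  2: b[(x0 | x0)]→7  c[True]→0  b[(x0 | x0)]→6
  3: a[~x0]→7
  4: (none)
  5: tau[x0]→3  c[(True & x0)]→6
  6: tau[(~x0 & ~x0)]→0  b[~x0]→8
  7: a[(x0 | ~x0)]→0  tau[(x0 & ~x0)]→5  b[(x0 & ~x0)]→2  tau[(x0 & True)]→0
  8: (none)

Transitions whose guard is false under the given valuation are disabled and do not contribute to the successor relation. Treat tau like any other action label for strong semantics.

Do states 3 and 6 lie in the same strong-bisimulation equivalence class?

Answer: BISIMILAR

Analysis:
Refine partition for ~:
  round 0: {{0,1,2,3,4,5,6,7,8}}
  round 1: {{0},{1,3,4,6,8},{2},{5},{7}}
5 equivalence class(es) (converged in 2)
3∈{1,3,4,6,8}, 6∈{1,3,4,6,8}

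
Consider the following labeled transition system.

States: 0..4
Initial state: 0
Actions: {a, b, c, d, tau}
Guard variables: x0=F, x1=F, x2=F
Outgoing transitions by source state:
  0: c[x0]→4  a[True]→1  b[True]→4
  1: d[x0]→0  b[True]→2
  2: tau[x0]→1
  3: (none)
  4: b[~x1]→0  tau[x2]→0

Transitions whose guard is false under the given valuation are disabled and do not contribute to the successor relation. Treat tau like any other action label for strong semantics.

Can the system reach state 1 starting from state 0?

Answer: REACHABLE

Trace:
After dropping false guards: 4 live edges.
L0 = {0}
L1 = {1,4}  now seen {0,1,4}
L2 = {2}  now seen {0,1,2,4}
R = {0,1,2,4}
witness 1: a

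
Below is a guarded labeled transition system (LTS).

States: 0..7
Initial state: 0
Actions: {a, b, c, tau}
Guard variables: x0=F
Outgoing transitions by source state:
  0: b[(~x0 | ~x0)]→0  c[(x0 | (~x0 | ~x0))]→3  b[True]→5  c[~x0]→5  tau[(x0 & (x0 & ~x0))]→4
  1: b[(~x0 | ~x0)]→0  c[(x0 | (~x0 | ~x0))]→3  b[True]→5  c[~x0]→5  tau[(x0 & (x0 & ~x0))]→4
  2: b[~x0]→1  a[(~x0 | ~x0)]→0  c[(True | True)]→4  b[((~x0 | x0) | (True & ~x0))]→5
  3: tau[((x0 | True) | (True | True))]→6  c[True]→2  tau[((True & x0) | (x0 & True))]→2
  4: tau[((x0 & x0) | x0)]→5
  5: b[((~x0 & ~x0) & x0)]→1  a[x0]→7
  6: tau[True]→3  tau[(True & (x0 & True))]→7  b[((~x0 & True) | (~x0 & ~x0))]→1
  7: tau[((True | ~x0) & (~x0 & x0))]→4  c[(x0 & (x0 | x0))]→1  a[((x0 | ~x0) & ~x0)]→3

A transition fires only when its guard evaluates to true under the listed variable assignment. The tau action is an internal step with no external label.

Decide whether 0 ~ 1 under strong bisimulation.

Bisimulation quotient by refinement:
  round 0: {{0,1,2,3,4,5,6,7}}
  round 1: {{0,1},{2},{3},{4,5},{6},{7}}
stable after 2 split(s): 6 block(s)
0∈{0,1}, 1∈{0,1}

Answer: BISIMILAR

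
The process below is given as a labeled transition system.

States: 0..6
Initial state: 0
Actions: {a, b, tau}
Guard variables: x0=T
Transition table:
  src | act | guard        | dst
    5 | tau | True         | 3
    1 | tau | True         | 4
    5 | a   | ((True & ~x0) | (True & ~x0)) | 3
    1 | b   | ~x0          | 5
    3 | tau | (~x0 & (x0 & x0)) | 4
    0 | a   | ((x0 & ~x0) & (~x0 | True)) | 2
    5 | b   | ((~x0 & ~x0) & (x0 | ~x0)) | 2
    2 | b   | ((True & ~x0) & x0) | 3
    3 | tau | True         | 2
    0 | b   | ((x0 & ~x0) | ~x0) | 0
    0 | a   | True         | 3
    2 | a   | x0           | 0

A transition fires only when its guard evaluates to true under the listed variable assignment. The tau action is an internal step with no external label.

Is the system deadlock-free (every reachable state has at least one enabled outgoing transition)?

Answer: DEADLOCK-FREE

Working:
Reach set: {0,2,3}
  0: a→3  [1 exit(s)]
  2: a→0  [1 exit(s)]
  3: tau→2  [1 exit(s)]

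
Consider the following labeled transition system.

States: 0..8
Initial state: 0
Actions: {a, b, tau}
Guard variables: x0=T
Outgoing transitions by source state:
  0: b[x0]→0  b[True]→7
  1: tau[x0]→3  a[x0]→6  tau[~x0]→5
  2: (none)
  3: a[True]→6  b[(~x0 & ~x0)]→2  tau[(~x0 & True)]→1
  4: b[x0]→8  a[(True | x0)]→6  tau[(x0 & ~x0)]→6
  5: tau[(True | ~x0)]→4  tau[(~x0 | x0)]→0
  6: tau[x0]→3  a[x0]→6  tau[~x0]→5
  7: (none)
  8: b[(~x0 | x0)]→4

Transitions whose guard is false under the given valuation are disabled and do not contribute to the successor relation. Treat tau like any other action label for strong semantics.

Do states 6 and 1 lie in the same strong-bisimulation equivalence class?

Answer: BISIMILAR

Analysis:
Compute ~ classes (split until stable):
  P[0] = {{0,1,2,3,4,5,6,7,8}}
  P[1] = {{0,8},{1,6},{2,7},{3},{4},{5}}
  P[2] = {{0},{1,6},{2,7},{3},{4},{5},{8}}
Fixed point at round 3; 7 class(es).
class of 6: {1,6}; class of 1: {1,6}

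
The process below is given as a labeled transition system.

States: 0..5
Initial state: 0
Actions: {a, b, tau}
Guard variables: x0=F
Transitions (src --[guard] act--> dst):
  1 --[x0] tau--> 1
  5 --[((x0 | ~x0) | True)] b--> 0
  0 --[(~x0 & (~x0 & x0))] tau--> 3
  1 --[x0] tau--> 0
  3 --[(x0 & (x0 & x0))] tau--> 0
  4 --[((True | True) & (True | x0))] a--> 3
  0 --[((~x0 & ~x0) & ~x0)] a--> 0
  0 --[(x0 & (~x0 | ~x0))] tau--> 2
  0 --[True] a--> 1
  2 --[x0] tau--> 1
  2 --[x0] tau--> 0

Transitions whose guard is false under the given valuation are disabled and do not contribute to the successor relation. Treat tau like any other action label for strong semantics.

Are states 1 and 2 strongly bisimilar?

Compute ~ classes (split until stable):
  π0 = {{0,1,2,3,4,5}}
  π1 = {{0,4},{1,2,3},{5}}
  π2 = {{0},{1,2,3},{4},{5}}
4 equivalence class(es) (converged in 3)
[1]={1,2,3}  [2]={1,2,3}

Answer: BISIMILAR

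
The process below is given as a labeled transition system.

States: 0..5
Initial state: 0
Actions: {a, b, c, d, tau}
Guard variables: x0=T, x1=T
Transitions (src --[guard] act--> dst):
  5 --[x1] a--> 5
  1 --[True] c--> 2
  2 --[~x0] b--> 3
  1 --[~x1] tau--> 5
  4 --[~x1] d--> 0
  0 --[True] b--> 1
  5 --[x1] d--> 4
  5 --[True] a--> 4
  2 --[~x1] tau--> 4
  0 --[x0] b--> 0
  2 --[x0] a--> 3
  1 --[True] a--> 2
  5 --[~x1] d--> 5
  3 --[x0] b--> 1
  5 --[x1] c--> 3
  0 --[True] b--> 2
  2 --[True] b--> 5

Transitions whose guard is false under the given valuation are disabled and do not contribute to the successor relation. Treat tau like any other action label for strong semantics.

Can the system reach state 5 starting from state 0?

Answer: REACHABLE

Working:
Guard filter leaves 12 enabled edge(s).
L0 = {0}
L1 = {1,2}  now seen {0,1,2}
L2 = {3,5}  now seen {0,1,2,3,5}
L3 = {4}  now seen {0,1,2,3,4,5}
R = {0,1,2,3,4,5}
witness 5: b·b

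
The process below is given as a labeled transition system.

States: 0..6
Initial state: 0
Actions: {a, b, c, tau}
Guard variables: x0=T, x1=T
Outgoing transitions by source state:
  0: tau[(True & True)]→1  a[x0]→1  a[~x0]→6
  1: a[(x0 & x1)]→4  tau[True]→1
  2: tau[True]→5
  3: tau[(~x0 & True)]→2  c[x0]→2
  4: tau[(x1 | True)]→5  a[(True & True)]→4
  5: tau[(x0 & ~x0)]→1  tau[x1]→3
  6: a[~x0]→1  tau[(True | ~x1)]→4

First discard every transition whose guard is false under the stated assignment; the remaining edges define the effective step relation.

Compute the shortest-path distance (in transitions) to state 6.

Answer: UNREACHABLE

Trace:
Layered search for 6:
  Layer 0: {0}
  Layer 1: {1}
  Layer 2: {4}
  Layer 3: {5}
  Layer 4: {3}
  Layer 5: {2}
6 never appears.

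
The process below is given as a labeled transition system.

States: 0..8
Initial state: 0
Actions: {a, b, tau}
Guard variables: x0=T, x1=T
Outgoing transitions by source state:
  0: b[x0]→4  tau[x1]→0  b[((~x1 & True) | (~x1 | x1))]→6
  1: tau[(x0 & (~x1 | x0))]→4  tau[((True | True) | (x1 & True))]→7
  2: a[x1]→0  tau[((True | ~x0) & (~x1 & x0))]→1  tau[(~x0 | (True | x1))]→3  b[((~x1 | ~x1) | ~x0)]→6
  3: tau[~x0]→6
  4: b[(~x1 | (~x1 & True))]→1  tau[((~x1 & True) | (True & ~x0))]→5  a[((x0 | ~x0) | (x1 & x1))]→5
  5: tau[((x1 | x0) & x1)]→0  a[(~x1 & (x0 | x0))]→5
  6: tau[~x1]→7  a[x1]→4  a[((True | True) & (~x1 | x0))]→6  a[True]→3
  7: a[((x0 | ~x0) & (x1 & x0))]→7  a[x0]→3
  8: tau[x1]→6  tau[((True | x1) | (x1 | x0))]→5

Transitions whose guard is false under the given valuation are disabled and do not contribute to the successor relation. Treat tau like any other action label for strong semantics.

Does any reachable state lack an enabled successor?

Answer: DEADLOCK at state 3

Working:
Reach set: {0,3,4,5,6}
  0: b→4  b→6  tau→0  [3 exit(s)]
  3: ∅  [deadlock]
  4: a→5  [1 exit(s)]
  5: tau→0  [1 exit(s)]
  6: a→3  a→4  a→6  [3 exit(s)]
Path to 3: b·a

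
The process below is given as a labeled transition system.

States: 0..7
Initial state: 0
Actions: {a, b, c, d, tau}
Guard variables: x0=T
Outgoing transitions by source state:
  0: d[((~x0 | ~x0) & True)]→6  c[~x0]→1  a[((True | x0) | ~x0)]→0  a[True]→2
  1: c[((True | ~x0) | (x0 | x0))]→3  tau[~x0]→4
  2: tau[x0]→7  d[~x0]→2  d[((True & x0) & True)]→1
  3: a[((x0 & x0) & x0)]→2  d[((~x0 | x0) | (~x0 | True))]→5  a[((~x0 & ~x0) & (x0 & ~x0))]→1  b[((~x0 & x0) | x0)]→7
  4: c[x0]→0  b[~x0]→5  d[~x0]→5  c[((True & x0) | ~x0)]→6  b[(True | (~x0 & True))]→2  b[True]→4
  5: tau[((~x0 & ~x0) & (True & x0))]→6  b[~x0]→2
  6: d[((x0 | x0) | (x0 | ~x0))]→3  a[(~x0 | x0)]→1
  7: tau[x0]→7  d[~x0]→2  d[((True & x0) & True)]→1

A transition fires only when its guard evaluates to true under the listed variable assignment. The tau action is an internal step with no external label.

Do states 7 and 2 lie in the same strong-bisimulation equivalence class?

Compute ~ classes (split until stable):
  P[0] = {{0,1,2,3,4,5,6,7}}
  P[1] = {{0},{1},{2,7},{3},{4},{5},{6}}
7 equivalence class(es) (converged in 2)
class of 7: {2,7}; class of 2: {2,7}

Answer: BISIMILAR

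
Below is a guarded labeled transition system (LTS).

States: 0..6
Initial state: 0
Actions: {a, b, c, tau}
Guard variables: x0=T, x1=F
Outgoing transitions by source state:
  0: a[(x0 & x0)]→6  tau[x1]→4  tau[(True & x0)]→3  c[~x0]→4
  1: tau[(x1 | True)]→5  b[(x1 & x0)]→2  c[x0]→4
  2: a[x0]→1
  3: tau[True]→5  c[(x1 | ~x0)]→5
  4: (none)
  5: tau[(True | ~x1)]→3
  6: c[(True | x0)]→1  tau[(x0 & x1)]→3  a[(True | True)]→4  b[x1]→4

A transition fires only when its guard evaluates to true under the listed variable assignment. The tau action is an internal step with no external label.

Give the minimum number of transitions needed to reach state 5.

BFS to 5:
  depth 0: {0}
  depth 1: {3,6}
  depth 2: {1,4,5}
first hit 5 at d=2 via tau·tau

Answer: 2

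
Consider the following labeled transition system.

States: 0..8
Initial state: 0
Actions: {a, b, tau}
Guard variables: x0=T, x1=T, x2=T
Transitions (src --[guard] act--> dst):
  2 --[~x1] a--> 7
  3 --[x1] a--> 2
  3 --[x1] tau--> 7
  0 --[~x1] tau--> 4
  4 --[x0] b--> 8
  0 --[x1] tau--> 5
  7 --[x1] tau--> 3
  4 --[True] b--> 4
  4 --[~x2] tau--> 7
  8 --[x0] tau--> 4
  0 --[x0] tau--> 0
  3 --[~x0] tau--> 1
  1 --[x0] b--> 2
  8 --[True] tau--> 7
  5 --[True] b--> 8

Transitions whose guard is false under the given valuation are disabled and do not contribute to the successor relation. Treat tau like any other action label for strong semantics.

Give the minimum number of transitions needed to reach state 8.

Answer: 2

Trace:
Breadth-first toward 8:
  L0 = {0}
  L1 = {5}
  L2 = {8}
first hit 8 at d=2 via tau·b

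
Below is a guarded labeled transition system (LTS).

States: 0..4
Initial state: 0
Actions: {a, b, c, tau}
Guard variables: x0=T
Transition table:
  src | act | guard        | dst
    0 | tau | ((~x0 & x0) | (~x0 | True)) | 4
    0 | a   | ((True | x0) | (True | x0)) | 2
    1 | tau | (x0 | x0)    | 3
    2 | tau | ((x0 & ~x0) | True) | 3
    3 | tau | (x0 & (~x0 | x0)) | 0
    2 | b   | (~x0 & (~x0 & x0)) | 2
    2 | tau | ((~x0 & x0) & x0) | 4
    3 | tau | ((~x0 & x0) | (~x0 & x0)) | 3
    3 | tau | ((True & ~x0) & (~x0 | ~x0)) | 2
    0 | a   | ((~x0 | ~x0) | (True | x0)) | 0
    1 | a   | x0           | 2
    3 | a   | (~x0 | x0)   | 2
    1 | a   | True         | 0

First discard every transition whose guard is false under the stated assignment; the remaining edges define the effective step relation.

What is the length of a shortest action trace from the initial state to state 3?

BFS to 3:
  depth 0: {0}
  depth 1: {2,4}
  depth 2: {3}
3 enters at depth 2; path a·tau

Answer: 2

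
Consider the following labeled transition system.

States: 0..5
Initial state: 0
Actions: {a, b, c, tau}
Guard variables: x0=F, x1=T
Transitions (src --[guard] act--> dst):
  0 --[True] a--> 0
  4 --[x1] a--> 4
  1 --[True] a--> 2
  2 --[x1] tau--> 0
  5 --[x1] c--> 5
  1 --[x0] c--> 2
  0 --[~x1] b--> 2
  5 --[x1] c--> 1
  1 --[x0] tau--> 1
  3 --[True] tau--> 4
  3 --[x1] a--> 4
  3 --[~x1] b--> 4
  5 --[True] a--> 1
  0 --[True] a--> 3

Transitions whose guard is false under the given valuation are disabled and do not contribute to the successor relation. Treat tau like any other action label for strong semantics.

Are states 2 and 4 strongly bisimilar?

Answer: NOT BISIMILAR

Analysis:
Bisimulation quotient by refinement:
  P[0] = {{0,1,2,3,4,5}}
  P[1] = {{0,1,4},{2},{3},{5}}
  P[2] = {{0},{1},{2},{3},{4},{5}}
6 equivalence class(es) (converged in 3)
[2]={2}  [4]={4}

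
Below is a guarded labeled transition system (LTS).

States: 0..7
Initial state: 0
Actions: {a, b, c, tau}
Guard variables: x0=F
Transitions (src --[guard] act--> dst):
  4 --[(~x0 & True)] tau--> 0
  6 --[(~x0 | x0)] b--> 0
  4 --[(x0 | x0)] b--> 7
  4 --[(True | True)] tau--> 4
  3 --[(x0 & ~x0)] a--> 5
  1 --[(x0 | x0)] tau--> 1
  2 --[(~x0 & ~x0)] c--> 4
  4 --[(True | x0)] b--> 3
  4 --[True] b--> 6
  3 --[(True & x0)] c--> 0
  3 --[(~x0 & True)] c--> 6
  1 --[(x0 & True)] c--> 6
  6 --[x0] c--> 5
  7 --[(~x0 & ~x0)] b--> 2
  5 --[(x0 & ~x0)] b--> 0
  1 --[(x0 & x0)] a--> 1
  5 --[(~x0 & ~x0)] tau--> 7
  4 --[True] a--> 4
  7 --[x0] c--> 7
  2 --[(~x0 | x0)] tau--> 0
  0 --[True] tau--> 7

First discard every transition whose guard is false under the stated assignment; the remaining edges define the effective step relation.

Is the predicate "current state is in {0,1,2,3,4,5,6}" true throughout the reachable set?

Inv-set: {0,1,2,3,4,5,6}
Reachable = {0,2,3,4,6,7}
  0: ✓
  2: ✓
  3: ✓
  4: ✓
  6: ✓
  7: outside
reach 7 via tau — violates

Answer: INVARIANT VIOLATED at state 7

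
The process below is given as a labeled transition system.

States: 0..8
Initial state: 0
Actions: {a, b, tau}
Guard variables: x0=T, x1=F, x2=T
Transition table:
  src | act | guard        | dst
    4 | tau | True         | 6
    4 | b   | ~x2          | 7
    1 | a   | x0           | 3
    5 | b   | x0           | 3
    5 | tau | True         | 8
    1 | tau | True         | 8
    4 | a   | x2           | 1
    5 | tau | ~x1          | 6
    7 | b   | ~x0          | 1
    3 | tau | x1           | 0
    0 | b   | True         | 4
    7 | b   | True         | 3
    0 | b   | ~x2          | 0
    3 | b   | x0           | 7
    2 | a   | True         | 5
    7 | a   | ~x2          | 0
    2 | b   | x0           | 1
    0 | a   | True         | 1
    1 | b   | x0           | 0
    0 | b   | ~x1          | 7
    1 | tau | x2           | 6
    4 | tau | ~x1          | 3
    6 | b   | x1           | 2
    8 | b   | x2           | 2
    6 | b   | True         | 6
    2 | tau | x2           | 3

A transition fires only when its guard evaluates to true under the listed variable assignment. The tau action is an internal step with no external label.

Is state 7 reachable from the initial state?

20 transition(s) survive guard evaluation.
Layer 0: {0}
Layer 1: {1,4,7}  now seen {0,1,4,7}
Layer 2: {3,6,8}  now seen {0,1,3,4,6,7,8}
Layer 3: {2}  now seen {0,1,2,3,4,6,7,8}
Layer 4: {5}  now seen {0,1,2,3,4,5,6,7,8}
Reachable = {0,1,2,3,4,5,6,7,8}
Path to 7: b

Answer: REACHABLE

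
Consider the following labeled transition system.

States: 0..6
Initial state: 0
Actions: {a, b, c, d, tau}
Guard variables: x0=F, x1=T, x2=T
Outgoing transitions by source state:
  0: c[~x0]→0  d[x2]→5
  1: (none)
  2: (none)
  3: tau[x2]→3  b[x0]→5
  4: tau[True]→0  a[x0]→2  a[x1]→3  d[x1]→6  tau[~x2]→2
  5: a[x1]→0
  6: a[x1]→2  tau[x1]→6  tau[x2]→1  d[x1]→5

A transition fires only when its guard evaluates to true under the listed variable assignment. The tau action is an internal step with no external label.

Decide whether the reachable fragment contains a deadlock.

Answer: DEADLOCK-FREE

Working:
Reachable = {0,5}
  0: c→0  d→5  [deg 2]
  5: a→0  [deg 1]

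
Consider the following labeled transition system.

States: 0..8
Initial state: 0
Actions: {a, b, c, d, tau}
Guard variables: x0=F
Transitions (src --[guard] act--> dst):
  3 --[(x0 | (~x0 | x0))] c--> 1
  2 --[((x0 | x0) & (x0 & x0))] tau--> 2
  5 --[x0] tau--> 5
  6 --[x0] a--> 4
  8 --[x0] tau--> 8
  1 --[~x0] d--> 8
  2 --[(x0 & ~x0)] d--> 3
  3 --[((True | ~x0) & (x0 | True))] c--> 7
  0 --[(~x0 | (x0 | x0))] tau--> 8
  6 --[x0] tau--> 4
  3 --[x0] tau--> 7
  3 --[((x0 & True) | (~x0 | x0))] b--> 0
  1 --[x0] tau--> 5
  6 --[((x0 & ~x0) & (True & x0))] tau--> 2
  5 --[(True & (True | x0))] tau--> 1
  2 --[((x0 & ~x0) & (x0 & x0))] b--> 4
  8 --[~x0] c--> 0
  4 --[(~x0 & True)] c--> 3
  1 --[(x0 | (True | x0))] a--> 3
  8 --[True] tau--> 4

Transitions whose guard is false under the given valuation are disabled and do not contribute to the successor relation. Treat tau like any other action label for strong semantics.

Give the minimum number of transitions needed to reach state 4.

Answer: 2

Trace:
BFS to 4:
  depth 0: {0}
  depth 1: {8}
  depth 2: {4}
depth(4)=2, e.g. tau·tau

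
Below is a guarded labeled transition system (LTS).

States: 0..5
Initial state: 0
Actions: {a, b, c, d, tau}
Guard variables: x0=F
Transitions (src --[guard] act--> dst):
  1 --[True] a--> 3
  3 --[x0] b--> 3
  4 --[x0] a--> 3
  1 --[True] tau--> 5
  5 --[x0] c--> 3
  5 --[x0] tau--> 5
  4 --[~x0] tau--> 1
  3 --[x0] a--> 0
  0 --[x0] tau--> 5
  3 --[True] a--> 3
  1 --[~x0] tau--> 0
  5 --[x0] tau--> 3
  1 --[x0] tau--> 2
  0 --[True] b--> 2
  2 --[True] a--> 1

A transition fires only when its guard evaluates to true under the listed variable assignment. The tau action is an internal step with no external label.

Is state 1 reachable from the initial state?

Answer: REACHABLE

Working:
7 transition(s) survive guard evaluation.
Layer 0: {0}
Layer 1: {2}  cumulative {0,2}
Layer 2: {1}  cumulative {0,1,2}
Layer 3: {3,5}  cumulative {0,1,2,3,5}
Reach set: {0,1,2,3,5}
trace reaching 1: b·a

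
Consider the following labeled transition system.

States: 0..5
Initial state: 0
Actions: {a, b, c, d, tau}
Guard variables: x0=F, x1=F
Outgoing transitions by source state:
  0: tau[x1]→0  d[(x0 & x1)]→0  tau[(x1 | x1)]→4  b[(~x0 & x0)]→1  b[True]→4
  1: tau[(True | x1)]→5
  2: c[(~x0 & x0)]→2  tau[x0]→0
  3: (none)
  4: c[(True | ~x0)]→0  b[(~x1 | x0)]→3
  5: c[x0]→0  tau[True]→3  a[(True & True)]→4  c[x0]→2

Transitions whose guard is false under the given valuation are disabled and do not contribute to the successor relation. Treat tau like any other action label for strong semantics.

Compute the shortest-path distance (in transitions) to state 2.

Answer: UNREACHABLE

Analysis:
Layered search for 2:
  L0 = {0}
  L1 = {4}
  L2 = {3}
2 never appears.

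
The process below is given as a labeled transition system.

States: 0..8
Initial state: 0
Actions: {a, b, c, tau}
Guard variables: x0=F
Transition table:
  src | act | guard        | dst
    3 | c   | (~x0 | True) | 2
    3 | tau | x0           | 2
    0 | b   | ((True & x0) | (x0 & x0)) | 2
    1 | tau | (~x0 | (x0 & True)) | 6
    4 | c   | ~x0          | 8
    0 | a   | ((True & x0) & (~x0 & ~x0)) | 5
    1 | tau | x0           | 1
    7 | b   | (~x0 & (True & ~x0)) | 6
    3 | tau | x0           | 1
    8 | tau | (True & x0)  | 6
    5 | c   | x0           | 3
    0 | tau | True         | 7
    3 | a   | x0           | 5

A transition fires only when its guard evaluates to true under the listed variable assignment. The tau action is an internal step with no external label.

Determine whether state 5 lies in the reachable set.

Guard filter leaves 5 enabled edge(s).
Layer 0: {0}
Layer 1: {7}  now seen {0,7}
Layer 2: {6}  now seen {0,6,7}
R = {0,6,7}

Answer: UNREACHABLE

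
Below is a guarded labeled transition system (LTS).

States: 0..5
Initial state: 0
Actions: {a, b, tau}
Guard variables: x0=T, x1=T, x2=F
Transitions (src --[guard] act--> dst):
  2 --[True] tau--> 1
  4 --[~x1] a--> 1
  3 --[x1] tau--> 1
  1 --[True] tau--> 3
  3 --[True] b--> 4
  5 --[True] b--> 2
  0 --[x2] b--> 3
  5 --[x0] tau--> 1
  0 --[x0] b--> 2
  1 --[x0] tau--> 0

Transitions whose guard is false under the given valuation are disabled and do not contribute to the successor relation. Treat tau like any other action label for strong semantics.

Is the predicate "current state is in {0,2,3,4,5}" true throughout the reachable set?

Allowed set {0,2,3,4,5}
Reachable = {0,1,2,3,4}
  0: ok
  1: VIOLATES
  2: ok
  3: ok
  4: ok
witness against invariant: b·tau → 1

Answer: INVARIANT VIOLATED at state 1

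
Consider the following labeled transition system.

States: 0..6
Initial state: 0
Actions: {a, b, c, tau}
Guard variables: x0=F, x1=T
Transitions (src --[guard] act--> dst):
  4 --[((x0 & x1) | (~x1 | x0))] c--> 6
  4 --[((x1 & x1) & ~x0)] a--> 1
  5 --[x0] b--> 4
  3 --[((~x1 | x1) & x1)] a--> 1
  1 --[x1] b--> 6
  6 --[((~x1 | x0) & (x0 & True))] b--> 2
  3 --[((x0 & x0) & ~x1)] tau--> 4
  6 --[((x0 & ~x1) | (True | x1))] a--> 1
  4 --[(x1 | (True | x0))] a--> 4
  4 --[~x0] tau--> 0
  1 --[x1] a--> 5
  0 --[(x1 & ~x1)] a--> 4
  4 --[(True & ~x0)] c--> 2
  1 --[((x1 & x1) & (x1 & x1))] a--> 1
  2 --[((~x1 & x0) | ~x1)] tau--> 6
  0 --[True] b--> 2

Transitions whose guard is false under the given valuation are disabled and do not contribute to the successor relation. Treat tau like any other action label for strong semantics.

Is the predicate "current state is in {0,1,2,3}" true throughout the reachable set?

Allowed set {0,1,2,3}
Reachable = {0,2}
  0: ok
  2: ok

Answer: INVARIANT HOLDS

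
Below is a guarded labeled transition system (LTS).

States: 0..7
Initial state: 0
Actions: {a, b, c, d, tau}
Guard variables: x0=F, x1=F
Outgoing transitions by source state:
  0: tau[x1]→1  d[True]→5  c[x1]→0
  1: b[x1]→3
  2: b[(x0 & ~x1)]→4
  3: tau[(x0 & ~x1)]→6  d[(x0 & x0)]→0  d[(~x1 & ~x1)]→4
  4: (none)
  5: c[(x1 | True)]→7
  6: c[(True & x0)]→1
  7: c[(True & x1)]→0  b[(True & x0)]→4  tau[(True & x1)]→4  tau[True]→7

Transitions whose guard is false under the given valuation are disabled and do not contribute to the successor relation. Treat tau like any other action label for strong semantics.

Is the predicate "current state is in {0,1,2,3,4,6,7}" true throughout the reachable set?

Answer: INVARIANT VIOLATED at state 5

Trace:
Inv-set: {0,1,2,3,4,6,7}
Reach set: {0,5,7}
  0: safe
  5: outside
  7: safe
witness against invariant: d → 5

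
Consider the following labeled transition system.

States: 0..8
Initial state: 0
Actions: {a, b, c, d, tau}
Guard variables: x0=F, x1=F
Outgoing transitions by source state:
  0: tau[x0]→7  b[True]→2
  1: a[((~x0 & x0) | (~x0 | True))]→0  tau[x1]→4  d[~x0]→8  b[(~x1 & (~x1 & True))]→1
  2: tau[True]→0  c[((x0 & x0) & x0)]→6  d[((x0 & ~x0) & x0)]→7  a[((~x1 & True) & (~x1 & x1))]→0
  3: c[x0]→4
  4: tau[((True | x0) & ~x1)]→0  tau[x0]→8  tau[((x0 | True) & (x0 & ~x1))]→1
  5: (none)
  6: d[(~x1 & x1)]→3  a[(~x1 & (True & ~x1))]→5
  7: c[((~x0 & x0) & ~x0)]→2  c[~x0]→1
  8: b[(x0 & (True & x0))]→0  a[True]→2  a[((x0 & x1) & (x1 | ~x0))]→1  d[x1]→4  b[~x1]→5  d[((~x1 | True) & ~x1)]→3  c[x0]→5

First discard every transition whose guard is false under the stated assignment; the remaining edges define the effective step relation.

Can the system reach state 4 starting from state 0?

Answer: UNREACHABLE

Working:
After dropping false guards: 11 live edges.
depth 0: {0}
depth 1: {2}  now seen {0,2}
R = {0,2}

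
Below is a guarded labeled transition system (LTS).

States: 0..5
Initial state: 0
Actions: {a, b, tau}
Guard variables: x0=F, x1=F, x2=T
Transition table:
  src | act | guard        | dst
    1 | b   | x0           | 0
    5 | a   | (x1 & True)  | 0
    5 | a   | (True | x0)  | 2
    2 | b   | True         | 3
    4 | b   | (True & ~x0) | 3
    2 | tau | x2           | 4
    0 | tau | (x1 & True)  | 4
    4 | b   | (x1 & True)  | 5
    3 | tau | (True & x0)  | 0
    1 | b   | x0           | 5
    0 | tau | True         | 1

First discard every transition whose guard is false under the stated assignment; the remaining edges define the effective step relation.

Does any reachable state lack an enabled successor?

R = {0,1}
  0: tau→1  [deg 1]
  1: ∅  [deadlock]
trace reaching 1: tau

Answer: DEADLOCK at state 1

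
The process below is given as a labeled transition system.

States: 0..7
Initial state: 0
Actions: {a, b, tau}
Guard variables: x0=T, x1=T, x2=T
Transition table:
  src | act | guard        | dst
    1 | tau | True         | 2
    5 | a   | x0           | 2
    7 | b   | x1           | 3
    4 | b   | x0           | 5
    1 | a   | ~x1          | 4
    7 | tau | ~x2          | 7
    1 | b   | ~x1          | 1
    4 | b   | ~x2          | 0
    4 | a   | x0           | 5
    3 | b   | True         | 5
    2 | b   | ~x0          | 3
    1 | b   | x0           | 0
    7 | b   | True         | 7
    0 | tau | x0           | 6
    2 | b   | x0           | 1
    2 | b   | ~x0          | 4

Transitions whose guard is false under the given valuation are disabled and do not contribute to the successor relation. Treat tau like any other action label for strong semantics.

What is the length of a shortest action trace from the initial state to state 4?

Layered search for 4:
  depth 0: {0}
  depth 1: {6}
4 never appears.

Answer: UNREACHABLE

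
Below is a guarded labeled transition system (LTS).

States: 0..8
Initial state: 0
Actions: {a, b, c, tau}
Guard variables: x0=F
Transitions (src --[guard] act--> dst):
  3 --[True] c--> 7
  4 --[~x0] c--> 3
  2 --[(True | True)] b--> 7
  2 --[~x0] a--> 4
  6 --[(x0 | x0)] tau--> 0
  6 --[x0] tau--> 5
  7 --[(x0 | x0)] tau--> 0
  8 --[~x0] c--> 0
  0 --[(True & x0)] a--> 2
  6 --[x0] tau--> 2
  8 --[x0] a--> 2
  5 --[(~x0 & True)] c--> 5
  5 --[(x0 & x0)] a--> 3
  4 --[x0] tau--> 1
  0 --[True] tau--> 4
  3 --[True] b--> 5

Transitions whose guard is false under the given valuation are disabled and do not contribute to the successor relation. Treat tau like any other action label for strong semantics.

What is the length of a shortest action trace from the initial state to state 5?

Answer: 3

Analysis:
Layered search for 5:
  L0 = {0}
  L1 = {4}
  L2 = {3}
  L3 = {5,7}
depth(5)=3, e.g. tau·c·b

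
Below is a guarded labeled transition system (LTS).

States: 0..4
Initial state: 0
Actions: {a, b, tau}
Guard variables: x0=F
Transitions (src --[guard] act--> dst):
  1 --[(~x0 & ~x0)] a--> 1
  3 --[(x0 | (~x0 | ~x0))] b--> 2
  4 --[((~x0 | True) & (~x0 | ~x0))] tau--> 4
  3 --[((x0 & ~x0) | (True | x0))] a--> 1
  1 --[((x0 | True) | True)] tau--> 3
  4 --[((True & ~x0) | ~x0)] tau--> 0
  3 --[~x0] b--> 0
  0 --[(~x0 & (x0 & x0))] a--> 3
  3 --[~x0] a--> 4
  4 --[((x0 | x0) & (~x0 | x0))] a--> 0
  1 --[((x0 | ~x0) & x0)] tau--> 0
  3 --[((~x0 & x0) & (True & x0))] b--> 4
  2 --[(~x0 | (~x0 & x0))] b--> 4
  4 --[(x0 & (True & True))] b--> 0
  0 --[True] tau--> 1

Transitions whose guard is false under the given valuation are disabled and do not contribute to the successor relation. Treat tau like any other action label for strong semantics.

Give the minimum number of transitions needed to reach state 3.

Answer: 2

Analysis:
BFS to 3:
  Layer 0: {0}
  Layer 1: {1}
  Layer 2: {3}
depth(3)=2, e.g. tau·tau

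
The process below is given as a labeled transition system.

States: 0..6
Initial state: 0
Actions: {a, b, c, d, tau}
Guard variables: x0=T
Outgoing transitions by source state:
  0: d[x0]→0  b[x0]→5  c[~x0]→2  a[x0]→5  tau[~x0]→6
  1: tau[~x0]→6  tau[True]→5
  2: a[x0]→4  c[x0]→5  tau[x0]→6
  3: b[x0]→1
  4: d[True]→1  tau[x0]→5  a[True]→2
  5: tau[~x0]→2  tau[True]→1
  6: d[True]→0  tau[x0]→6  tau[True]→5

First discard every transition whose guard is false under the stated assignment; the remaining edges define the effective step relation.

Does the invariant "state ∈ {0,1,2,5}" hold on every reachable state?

Answer: INVARIANT HOLDS

Analysis:
Inv-set: {0,1,2,5}
Reach set: {0,1,5}
  0: ok
  1: ok
  5: ok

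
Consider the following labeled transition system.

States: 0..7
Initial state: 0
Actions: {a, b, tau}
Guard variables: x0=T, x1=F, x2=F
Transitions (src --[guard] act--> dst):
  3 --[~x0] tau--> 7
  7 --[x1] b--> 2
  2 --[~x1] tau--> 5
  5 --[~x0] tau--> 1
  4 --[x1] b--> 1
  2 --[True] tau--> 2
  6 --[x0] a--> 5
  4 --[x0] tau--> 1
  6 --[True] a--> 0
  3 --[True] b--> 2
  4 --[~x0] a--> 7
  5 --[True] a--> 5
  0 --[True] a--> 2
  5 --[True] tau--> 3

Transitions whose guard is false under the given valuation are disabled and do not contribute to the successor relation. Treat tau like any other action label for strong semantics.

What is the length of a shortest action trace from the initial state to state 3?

Answer: 3

Working:
Layered search for 3:
  Layer 0: {0}
  Layer 1: {2}
  Layer 2: {5}
  Layer 3: {3}
depth(3)=3, e.g. a·tau·tau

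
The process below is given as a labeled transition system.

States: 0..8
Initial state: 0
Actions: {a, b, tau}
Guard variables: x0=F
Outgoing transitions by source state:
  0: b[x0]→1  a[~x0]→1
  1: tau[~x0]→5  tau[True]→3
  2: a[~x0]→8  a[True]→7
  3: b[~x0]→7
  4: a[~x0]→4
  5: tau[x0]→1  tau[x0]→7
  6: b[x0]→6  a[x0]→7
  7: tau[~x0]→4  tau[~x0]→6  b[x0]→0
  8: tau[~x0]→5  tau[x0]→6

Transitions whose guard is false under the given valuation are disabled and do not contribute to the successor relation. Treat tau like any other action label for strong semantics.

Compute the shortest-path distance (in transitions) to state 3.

Answer: 2

Trace:
Breadth-first toward 3:
  L0 = {0}
  L1 = {1}
  L2 = {3,5}
first hit 3 at d=2 via a·tau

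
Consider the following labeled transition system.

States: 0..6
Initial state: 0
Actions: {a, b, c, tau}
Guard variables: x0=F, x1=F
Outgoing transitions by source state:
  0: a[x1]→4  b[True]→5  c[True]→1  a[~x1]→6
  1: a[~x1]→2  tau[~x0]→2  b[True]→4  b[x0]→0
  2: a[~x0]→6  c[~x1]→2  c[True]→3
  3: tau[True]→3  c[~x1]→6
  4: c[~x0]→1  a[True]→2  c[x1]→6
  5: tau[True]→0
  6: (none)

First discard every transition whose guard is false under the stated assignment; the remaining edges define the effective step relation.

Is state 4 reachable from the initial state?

After dropping false guards: 14 live edges.
Layer 0: {0}
Layer 1: {1,5,6}  cumulative {0,1,5,6}
Layer 2: {2,4}  cumulative {0,1,2,4,5,6}
Layer 3: {3}  cumulative {0,1,2,3,4,5,6}
Reachable = {0,1,2,3,4,5,6}
trace reaching 4: c·b

Answer: REACHABLE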